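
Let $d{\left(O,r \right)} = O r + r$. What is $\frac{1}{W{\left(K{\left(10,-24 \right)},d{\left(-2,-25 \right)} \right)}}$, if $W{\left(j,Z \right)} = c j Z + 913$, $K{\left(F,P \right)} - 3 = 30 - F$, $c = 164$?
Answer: $\frac{1}{95213} \approx 1.0503 \cdot 10^{-5}$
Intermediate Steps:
$d{\left(O,r \right)} = r + O r$
$K{\left(F,P \right)} = 33 - F$ ($K{\left(F,P \right)} = 3 - \left(-30 + F\right) = 33 - F$)
$W{\left(j,Z \right)} = 913 + 164 Z j$ ($W{\left(j,Z \right)} = 164 j Z + 913 = 164 Z j + 913 = 913 + 164 Z j$)
$\frac{1}{W{\left(K{\left(10,-24 \right)},d{\left(-2,-25 \right)} \right)}} = \frac{1}{913 + 164 \left(- 25 \left(1 - 2\right)\right) \left(33 - 10\right)} = \frac{1}{913 + 164 \left(\left(-25\right) \left(-1\right)\right) \left(33 - 10\right)} = \frac{1}{913 + 164 \cdot 25 \cdot 23} = \frac{1}{913 + 94300} = \frac{1}{95213}$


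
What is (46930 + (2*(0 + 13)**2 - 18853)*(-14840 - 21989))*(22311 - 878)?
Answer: 14615931394545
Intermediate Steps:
(46930 + (2*(0 + 13)**2 - 18853)*(-14840 - 21989))*(22311 - 878) = (46930 + (2*13**2 - 18853)*(-36829))*21433 = (46930 + (2*169 - 18853)*(-36829))*21433 = (46930 + (338 - 18853)*(-36829))*21433 = (46930 - 18515*(-36829))*21433 = (46930 + 681888935)*21433 = 681935865*21433 = 14615931394545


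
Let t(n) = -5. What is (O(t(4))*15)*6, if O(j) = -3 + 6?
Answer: 270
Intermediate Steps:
O(j) = 3
(O(t(4))*15)*6 = (3*15)*6 = 45*6 = 270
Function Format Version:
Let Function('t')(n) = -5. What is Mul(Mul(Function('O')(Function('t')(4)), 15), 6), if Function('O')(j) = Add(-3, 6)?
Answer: 270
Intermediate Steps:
Function('O')(j) = 3
Mul(Mul(Function('O')(Function('t')(4)), 15), 6) = Mul(Mul(3, 15), 6) = Mul(45, 6) = 270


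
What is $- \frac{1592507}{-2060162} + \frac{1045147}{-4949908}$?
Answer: $\frac{2864795502771}{5098806182548} \approx 0.56186$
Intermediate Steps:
$- \frac{1592507}{-2060162} + \frac{1045147}{-4949908} = \left(-1592507\right) \left(- \frac{1}{2060162}\right) + 1045147 \left(- \frac{1}{4949908}\right) = \frac{1592507}{2060162} - \frac{1045147}{4949908} = \frac{2864795502771}{5098806182548}$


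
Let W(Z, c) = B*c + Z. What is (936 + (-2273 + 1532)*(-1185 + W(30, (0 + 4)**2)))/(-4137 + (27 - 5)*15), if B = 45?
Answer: -3991/47 ≈ -84.915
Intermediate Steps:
W(Z, c) = Z + 45*c (W(Z, c) = 45*c + Z = Z + 45*c)
(936 + (-2273 + 1532)*(-1185 + W(30, (0 + 4)**2)))/(-4137 + (27 - 5)*15) = (936 + (-2273 + 1532)*(-1185 + (30 + 45*(0 + 4)**2)))/(-4137 + (27 - 5)*15) = (936 - 741*(-1185 + (30 + 45*4**2)))/(-4137 + 22*15) = (936 - 741*(-1185 + (30 + 45*16)))/(-4137 + 330) = (936 - 741*(-1185 + (30 + 720)))/(-3807) = (936 - 741*(-1185 + 750))*(-1/3807) = (936 - 741*(-435))*(-1/3807) = (936 + 322335)*(-1/3807) = 323271*(-1/3807) = -3991/47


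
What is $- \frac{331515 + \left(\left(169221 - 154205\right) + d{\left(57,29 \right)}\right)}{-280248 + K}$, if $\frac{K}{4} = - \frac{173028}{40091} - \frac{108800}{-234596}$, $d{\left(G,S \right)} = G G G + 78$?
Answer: $\frac{625212239285159}{329491263983260} \approx 1.8975$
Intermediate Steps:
$d{\left(G,S \right)} = 78 + G^{3}$ ($d{\left(G,S \right)} = G^{2} G + 78 = G^{3} + 78 = 78 + G^{3}$)
$K = - \frac{36229775888}{2351297059}$ ($K = 4 \left(- \frac{173028}{40091} - \frac{108800}{-234596}\right) = 4 \left(\left(-173028\right) \frac{1}{40091} - - \frac{27200}{58649}\right) = 4 \left(- \frac{173028}{40091} + \frac{27200}{58649}\right) = 4 \left(- \frac{9057443972}{2351297059}\right) = - \frac{36229775888}{2351297059} \approx -15.408$)
$- \frac{331515 + \left(\left(169221 - 154205\right) + d{\left(57,29 \right)}\right)}{-280248 + K} = - \frac{331515 + \left(\left(169221 - 154205\right) + \left(78 + 57^{3}\right)\right)}{-280248 - \frac{36229775888}{2351297059}} = - \frac{331515 + \left(15016 + \left(78 + 185193\right)\right)}{- \frac{658982527966520}{2351297059}} = - \frac{\left(331515 + \left(15016 + 185271\right)\right) \left(-2351297059\right)}{658982527966520} = - \frac{\left(331515 + 200287\right) \left(-2351297059\right)}{658982527966520} = - \frac{531802 \left(-2351297059\right)}{658982527966520} = \left(-1\right) \left(- \frac{625212239285159}{329491263983260}\right) = \frac{625212239285159}{329491263983260}$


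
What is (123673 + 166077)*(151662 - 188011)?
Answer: -10532122750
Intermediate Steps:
(123673 + 166077)*(151662 - 188011) = 289750*(-36349) = -10532122750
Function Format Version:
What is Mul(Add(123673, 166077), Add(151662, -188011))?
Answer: -10532122750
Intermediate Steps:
Mul(Add(123673, 166077), Add(151662, -188011)) = Mul(289750, -36349) = -10532122750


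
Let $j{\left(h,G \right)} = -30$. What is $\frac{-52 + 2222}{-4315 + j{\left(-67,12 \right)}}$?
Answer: $- \frac{434}{869} \approx -0.49942$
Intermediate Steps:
$\frac{-52 + 2222}{-4315 + j{\left(-67,12 \right)}} = \frac{-52 + 2222}{-4315 - 30} = \frac{2170}{-4345} = 2170 \left(- \frac{1}{4345}\right) = - \frac{434}{869}$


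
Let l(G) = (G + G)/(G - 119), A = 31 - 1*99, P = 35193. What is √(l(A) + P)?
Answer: √4258441/11 ≈ 187.60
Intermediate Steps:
A = -68 (A = 31 - 99 = -68)
l(G) = 2*G/(-119 + G) (l(G) = (2*G)/(-119 + G) = 2*G/(-119 + G))
√(l(A) + P) = √(2*(-68)/(-119 - 68) + 35193) = √(2*(-68)/(-187) + 35193) = √(2*(-68)*(-1/187) + 35193) = √(8/11 + 35193) = √(387131/11) = √4258441/11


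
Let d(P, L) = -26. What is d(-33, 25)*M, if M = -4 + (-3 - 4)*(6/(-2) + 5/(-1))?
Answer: -1352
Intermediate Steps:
M = 52 (M = -4 - 7*(6*(-½) + 5*(-1)) = -4 - 7*(-3 - 5) = -4 - 7*(-8) = -4 + 56 = 52)
d(-33, 25)*M = -26*52 = -1352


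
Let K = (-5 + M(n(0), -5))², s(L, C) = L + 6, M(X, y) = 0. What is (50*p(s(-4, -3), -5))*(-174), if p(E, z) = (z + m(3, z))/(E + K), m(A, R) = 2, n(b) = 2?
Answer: 2900/3 ≈ 966.67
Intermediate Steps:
s(L, C) = 6 + L
K = 25 (K = (-5 + 0)² = (-5)² = 25)
p(E, z) = (2 + z)/(25 + E) (p(E, z) = (z + 2)/(E + 25) = (2 + z)/(25 + E))
(50*p(s(-4, -3), -5))*(-174) = (50*((2 - 5)/(25 + (6 - 4))))*(-174) = (50*(-3/(25 + 2)))*(-174) = (50*(-3/27))*(-174) = (50*((1/27)*(-3)))*(-174) = (50*(-⅑))*(-174) = -50/9*(-174) = 2900/3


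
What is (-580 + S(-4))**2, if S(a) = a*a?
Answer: 318096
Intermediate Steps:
S(a) = a**2
(-580 + S(-4))**2 = (-580 + (-4)**2)**2 = (-580 + 16)**2 = (-564)**2 = 318096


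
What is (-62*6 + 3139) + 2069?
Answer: 4836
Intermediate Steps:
(-62*6 + 3139) + 2069 = (-372 + 3139) + 2069 = 2767 + 2069 = 4836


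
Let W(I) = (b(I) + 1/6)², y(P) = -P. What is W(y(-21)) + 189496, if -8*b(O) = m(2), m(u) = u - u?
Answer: 6821857/36 ≈ 1.8950e+5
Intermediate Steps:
m(u) = 0
b(O) = 0 (b(O) = -⅛*0 = 0)
W(I) = 1/36 (W(I) = (0 + 1/6)² = (0 + ⅙)² = (⅙)² = 1/36)
W(y(-21)) + 189496 = 1/36 + 189496 = 6821857/36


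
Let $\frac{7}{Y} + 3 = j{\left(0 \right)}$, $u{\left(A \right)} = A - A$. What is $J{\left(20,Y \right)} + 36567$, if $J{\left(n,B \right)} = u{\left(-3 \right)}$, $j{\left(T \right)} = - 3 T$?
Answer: $36567$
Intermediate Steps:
$u{\left(A \right)} = 0$
$Y = - \frac{7}{3}$ ($Y = \frac{7}{-3 - 0} = \frac{7}{-3 + 0} = \frac{7}{-3} = 7 \left(- \frac{1}{3}\right) = - \frac{7}{3} \approx -2.3333$)
$J{\left(n,B \right)} = 0$
$J{\left(20,Y \right)} + 36567 = 0 + 36567 = 36567$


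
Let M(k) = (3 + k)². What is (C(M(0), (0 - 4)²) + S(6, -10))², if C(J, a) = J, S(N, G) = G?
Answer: 1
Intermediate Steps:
(C(M(0), (0 - 4)²) + S(6, -10))² = ((3 + 0)² - 10)² = (3² - 10)² = (9 - 10)² = (-1)² = 1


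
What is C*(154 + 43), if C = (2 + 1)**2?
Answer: 1773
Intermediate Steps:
C = 9 (C = 3**2 = 9)
C*(154 + 43) = 9*(154 + 43) = 9*197 = 1773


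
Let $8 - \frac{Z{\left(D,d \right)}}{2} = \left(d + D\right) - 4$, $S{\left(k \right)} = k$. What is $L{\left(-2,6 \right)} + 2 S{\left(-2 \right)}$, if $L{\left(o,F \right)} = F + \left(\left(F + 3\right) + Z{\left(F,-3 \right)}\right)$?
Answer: $29$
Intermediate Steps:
$Z{\left(D,d \right)} = 24 - 2 D - 2 d$ ($Z{\left(D,d \right)} = 16 - 2 \left(\left(d + D\right) - 4\right) = 16 - 2 \left(\left(D + d\right) - 4\right) = 16 - 2 \left(-4 + D + d\right) = 16 - \left(-8 + 2 D + 2 d\right) = 24 - 2 D - 2 d$)
$L{\left(o,F \right)} = 33$ ($L{\left(o,F \right)} = F + \left(\left(F + 3\right) - \left(-30 + 2 F\right)\right) = F + \left(\left(3 + F\right) + \left(24 - 2 F + 6\right)\right) = F + \left(\left(3 + F\right) - \left(-30 + 2 F\right)\right) = F - \left(-33 + F\right) = 33$)
$L{\left(-2,6 \right)} + 2 S{\left(-2 \right)} = 33 + 2 \left(-2\right) = 33 - 4 = 29$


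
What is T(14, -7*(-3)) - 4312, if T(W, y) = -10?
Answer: -4322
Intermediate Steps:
T(14, -7*(-3)) - 4312 = -10 - 4312 = -4322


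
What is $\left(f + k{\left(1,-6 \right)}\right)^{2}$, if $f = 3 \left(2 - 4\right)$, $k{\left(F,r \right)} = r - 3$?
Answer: $225$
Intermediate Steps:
$k{\left(F,r \right)} = -3 + r$
$f = -6$ ($f = 3 \left(-2\right) = -6$)
$\left(f + k{\left(1,-6 \right)}\right)^{2} = \left(-6 - 9\right)^{2} = \left(-15\right)^{2} = 225$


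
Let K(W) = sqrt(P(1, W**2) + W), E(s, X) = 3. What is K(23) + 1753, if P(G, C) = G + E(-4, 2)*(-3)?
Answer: 1753 + sqrt(15) ≈ 1756.9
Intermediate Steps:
P(G, C) = -9 + G (P(G, C) = G + 3*(-3) = G - 9 = -9 + G)
K(W) = sqrt(-8 + W) (K(W) = sqrt((-9 + 1) + W) = sqrt(-8 + W))
K(23) + 1753 = sqrt(-8 + 23) + 1753 = sqrt(15) + 1753 = 1753 + sqrt(15)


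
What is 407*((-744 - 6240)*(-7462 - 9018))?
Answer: 46844202240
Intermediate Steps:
407*((-744 - 6240)*(-7462 - 9018)) = 407*(-6984*(-16480)) = 407*115096320 = 46844202240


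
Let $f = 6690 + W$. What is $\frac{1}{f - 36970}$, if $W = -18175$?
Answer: $- \frac{1}{48455} \approx -2.0638 \cdot 10^{-5}$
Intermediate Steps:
$f = -11485$ ($f = 6690 - 18175 = -11485$)
$\frac{1}{f - 36970} = \frac{1}{-11485 - 36970} = \frac{1}{-48455} = - \frac{1}{48455}$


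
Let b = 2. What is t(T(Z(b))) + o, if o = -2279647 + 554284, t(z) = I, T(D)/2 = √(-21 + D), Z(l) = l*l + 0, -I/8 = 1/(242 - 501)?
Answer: -446869009/259 ≈ -1.7254e+6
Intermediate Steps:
I = 8/259 (I = -8/(242 - 501) = -8/(-259) = -8*(-1/259) = 8/259 ≈ 0.030888)
Z(l) = l² (Z(l) = l² + 0 = l²)
T(D) = 2*√(-21 + D)
t(z) = 8/259
o = -1725363
t(T(Z(b))) + o = 8/259 - 1725363 = -446869009/259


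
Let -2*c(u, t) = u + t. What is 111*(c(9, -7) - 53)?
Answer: -5994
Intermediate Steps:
c(u, t) = -t/2 - u/2 (c(u, t) = -(u + t)/2 = -(t + u)/2 = -t/2 - u/2)
111*(c(9, -7) - 53) = 111*((-1/2*(-7) - 1/2*9) - 53) = 111*((7/2 - 9/2) - 53) = 111*(-1 - 53) = 111*(-54) = -5994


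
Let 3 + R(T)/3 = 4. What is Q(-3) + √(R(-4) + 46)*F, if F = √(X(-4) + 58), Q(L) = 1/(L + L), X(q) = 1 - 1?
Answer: -⅙ + 7*√58 ≈ 53.144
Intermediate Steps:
X(q) = 0
R(T) = 3 (R(T) = -9 + 3*4 = -9 + 12 = 3)
Q(L) = 1/(2*L)
F = √58 (F = √(0 + 58) = √58 ≈ 7.6158)
Q(-3) + √(R(-4) + 46)*F = (½)/(-3) + √(3 + 46)*√58 = (½)*(-⅓) + √49*√58 = -⅙ + 7*√58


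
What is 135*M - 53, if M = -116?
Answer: -15713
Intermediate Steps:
135*M - 53 = 135*(-116) - 53 = -15660 - 53 = -15713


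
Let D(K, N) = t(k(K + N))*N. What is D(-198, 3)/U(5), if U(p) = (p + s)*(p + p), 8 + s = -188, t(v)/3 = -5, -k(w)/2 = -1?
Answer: 9/382 ≈ 0.023560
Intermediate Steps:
k(w) = 2 (k(w) = -2*(-1) = 2)
t(v) = -15 (t(v) = 3*(-5) = -15)
s = -196 (s = -8 - 188 = -196)
D(K, N) = -15*N
U(p) = 2*p*(-196 + p) (U(p) = (p - 196)*(p + p) = (-196 + p)*(2*p) = 2*p*(-196 + p))
D(-198, 3)/U(5) = (-15*3)/((2*5*(-196 + 5))) = -45/(2*5*(-191)) = -45/(-1910) = -45*(-1/1910) = 9/382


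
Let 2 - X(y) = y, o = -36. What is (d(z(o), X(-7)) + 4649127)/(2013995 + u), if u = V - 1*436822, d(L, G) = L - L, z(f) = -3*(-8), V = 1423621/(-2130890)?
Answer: 9906778233030/3360780750349 ≈ 2.9478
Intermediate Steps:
V = -1423621/2130890 (V = 1423621*(-1/2130890) = -1423621/2130890 ≈ -0.66809)
X(y) = 2 - y
z(f) = 24
d(L, G) = 0
u = -930821055201/2130890 (u = -1423621/2130890 - 1*436822 = -1423621/2130890 - 436822 = -930821055201/2130890 ≈ -4.3682e+5)
(d(z(o), X(-7)) + 4649127)/(2013995 + u) = (0 + 4649127)/(2013995 - 930821055201/2130890) = 4649127/(3360780750349/2130890) = 4649127*(2130890/3360780750349) = 9906778233030/3360780750349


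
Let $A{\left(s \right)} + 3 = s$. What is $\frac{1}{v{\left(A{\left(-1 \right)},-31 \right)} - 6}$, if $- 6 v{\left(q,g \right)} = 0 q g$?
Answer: $- \frac{1}{6} \approx -0.16667$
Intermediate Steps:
$A{\left(s \right)} = -3 + s$
$v{\left(q,g \right)} = 0$ ($v{\left(q,g \right)} = - \frac{0 q g}{6} = - \frac{0 g}{6} = \left(- \frac{1}{6}\right) 0 = 0$)
$\frac{1}{v{\left(A{\left(-1 \right)},-31 \right)} - 6} = \frac{1}{0 - 6} = \frac{1}{-6} = - \frac{1}{6}$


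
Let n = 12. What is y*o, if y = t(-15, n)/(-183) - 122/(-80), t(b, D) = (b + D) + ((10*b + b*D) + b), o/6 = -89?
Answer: -2232387/1220 ≈ -1829.8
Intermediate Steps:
o = -534 (o = 6*(-89) = -534)
t(b, D) = D + 12*b + D*b (t(b, D) = (D + b) + ((10*b + D*b) + b) = (D + b) + (11*b + D*b) = D + 12*b + D*b)
y = 8361/2440 (y = (12 + 12*(-15) + 12*(-15))/(-183) - 122/(-80) = (12 - 180 - 180)*(-1/183) - 122*(-1/80) = -348*(-1/183) + 61/40 = 116/61 + 61/40 = 8361/2440 ≈ 3.4266)
y*o = (8361/2440)*(-534) = -2232387/1220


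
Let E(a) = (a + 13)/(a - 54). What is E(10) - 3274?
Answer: -144079/44 ≈ -3274.5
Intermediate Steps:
E(a) = (13 + a)/(-54 + a)
E(10) - 3274 = (13 + 10)/(-54 + 10) - 3274 = 23/(-44) - 3274 = -1/44*23 - 3274 = -23/44 - 3274 = -144079/44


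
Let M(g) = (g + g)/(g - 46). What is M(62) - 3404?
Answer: -13585/4 ≈ -3396.3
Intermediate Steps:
M(g) = 2*g/(-46 + g) (M(g) = (2*g)/(-46 + g) = 2*g/(-46 + g))
M(62) - 3404 = 2*62/(-46 + 62) - 3404 = 2*62/16 - 3404 = 2*62*(1/16) - 3404 = 31/4 - 3404 = -13585/4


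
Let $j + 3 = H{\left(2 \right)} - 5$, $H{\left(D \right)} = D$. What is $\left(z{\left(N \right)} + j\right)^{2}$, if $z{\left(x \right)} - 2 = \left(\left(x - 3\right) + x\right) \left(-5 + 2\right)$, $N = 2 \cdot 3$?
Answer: $961$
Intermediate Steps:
$N = 6$
$z{\left(x \right)} = 11 - 6 x$ ($z{\left(x \right)} = 2 + \left(\left(x - 3\right) + x\right) \left(-5 + 2\right) = 2 + \left(\left(-3 + x\right) + x\right) \left(-3\right) = 2 + \left(-3 + 2 x\right) \left(-3\right) = 2 - \left(-9 + 6 x\right) = 11 - 6 x$)
$j = -6$ ($j = -3 + \left(2 - 5\right) = -3 - 3 = -6$)
$\left(z{\left(N \right)} + j\right)^{2} = \left(\left(11 - 36\right) - 6\right)^{2} = \left(-25 - 6\right)^{2} = \left(-31\right)^{2} = 961$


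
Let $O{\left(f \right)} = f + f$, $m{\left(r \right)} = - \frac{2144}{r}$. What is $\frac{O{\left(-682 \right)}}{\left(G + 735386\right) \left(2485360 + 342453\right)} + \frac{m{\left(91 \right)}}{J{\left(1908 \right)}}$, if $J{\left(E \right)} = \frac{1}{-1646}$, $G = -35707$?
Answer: $\frac{6982390567356087524}{180049084854457} \approx 38781.0$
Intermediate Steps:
$O{\left(f \right)} = 2 f$
$J{\left(E \right)} = - \frac{1}{1646}$
$\frac{O{\left(-682 \right)}}{\left(G + 735386\right) \left(2485360 + 342453\right)} + \frac{m{\left(91 \right)}}{J{\left(1908 \right)}} = \frac{2 \left(-682\right)}{\left(-35707 + 735386\right) \left(2485360 + 342453\right)} + \frac{\left(-2144\right) \frac{1}{91}}{- \frac{1}{1646}} = - \frac{1364}{699679 \cdot 2827813} + \left(-2144\right) \frac{1}{91} \left(-1646\right) = - \frac{1364}{1978561372027} - - \frac{3529024}{91} = \left(-1364\right) \frac{1}{1978561372027} + \frac{3529024}{91} = - \frac{1364}{1978561372027} + \frac{3529024}{91} = \frac{6982390567356087524}{180049084854457}$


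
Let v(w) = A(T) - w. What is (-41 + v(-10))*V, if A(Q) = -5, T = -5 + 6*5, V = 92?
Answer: -3312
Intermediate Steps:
T = 25 (T = -5 + 30 = 25)
v(w) = -5 - w
(-41 + v(-10))*V = (-41 + (-5 - 1*(-10)))*92 = (-41 + (-5 + 10))*92 = (-41 + 5)*92 = -36*92 = -3312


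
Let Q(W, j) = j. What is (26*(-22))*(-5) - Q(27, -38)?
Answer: 2898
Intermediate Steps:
(26*(-22))*(-5) - Q(27, -38) = (26*(-22))*(-5) - 1*(-38) = -572*(-5) + 38 = 2860 + 38 = 2898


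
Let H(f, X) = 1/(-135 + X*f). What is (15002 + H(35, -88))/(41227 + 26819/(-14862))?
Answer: 716815497798/1969794668825 ≈ 0.36390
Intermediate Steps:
(15002 + H(35, -88))/(41227 + 26819/(-14862)) = (15002 + 1/(-135 - 88*35))/(41227 + 26819/(-14862)) = (15002 + 1/(-135 - 3080))/(41227 + 26819*(-1/14862)) = (15002 + 1/(-3215))/(41227 - 26819/14862) = (15002 - 1/3215)/(612688855/14862) = (48231429/3215)*(14862/612688855) = 716815497798/1969794668825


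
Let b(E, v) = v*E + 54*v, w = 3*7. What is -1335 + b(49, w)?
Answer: 828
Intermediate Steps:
w = 21
b(E, v) = 54*v + E*v (b(E, v) = E*v + 54*v = 54*v + E*v)
-1335 + b(49, w) = -1335 + 21*(54 + 49) = -1335 + 21*103 = -1335 + 2163 = 828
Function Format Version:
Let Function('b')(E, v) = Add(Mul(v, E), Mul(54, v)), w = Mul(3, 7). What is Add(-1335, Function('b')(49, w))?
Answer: 828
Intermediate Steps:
w = 21
Function('b')(E, v) = Add(Mul(54, v), Mul(E, v)) (Function('b')(E, v) = Add(Mul(E, v), Mul(54, v)) = Add(Mul(54, v), Mul(E, v)))
Add(-1335, Function('b')(49, w)) = Add(-1335, Mul(21, Add(54, 49))) = Add(-1335, Mul(21, 103)) = Add(-1335, 2163) = 828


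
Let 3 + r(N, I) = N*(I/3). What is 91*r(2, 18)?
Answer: 819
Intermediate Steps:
r(N, I) = -3 + I*N/3 (r(N, I) = -3 + N*(I/3) = -3 + I*N/3)
91*r(2, 18) = 91*(-3 + (⅓)*18*2) = 91*(-3 + 12) = 91*9 = 819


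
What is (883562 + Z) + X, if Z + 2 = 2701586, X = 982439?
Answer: 4567585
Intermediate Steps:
Z = 2701584 (Z = -2 + 2701586 = 2701584)
(883562 + Z) + X = (883562 + 2701584) + 982439 = 3585146 + 982439 = 4567585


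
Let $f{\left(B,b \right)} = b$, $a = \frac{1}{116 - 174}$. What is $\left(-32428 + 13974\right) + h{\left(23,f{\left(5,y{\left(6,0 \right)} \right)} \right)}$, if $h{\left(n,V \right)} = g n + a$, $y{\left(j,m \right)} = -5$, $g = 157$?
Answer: $- \frac{860895}{58} \approx -14843.0$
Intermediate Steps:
$a = - \frac{1}{58}$ ($a = \frac{1}{-58} = - \frac{1}{58} \approx -0.017241$)
$h{\left(n,V \right)} = - \frac{1}{58} + 157 n$ ($h{\left(n,V \right)} = 157 n - \frac{1}{58} = - \frac{1}{58} + 157 n$)
$\left(-32428 + 13974\right) + h{\left(23,f{\left(5,y{\left(6,0 \right)} \right)} \right)} = \left(-32428 + 13974\right) + \left(- \frac{1}{58} + 157 \cdot 23\right) = -18454 + \left(- \frac{1}{58} + 3611\right) = -18454 + \frac{209437}{58} = - \frac{860895}{58}$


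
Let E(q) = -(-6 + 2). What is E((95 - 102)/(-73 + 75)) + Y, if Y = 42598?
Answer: 42602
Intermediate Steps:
E(q) = 4 (E(q) = -1*(-4) = 4)
E((95 - 102)/(-73 + 75)) + Y = 4 + 42598 = 42602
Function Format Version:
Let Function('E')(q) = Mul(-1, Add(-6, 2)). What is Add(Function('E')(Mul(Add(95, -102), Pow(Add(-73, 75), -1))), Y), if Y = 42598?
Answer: 42602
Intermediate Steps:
Function('E')(q) = 4 (Function('E')(q) = Mul(-1, -4) = 4)
Add(Function('E')(Mul(Add(95, -102), Pow(Add(-73, 75), -1))), Y) = Add(4, 42598) = 42602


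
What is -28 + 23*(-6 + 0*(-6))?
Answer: -166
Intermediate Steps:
-28 + 23*(-6 + 0*(-6)) = -28 + 23*(-6 + 0) = -28 + 23*(-6) = -28 - 138 = -166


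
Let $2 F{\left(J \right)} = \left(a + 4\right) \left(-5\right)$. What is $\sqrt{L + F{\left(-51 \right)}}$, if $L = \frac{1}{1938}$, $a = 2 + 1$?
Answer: $\frac{i \sqrt{16431333}}{969} \approx 4.1832 i$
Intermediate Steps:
$a = 3$
$F{\left(J \right)} = - \frac{35}{2}$ ($F{\left(J \right)} = \frac{\left(3 + 4\right) \left(-5\right)}{2} = \frac{7 \left(-5\right)}{2} = \frac{1}{2} \left(-35\right) = - \frac{35}{2}$)
$L = \frac{1}{1938} \approx 0.000516$
$\sqrt{L + F{\left(-51 \right)}} = \sqrt{\frac{1}{1938} - \frac{35}{2}} = \sqrt{- \frac{16957}{969}} = \frac{i \sqrt{16431333}}{969}$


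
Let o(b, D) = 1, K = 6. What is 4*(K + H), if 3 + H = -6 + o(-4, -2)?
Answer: -8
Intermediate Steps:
H = -8 (H = -3 + (-6 + 1) = -3 - 5 = -8)
4*(K + H) = 4*(6 - 8) = 4*(-2) = -8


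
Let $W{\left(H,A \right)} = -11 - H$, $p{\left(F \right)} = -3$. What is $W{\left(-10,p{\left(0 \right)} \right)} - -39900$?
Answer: $39899$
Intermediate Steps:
$W{\left(-10,p{\left(0 \right)} \right)} - -39900 = \left(-11 - -10\right) - -39900 = \left(-11 + 10\right) + 39900 = -1 + 39900 = 39899$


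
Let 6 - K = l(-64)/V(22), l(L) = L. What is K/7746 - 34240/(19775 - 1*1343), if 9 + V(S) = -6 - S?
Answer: -25547761/13756896 ≈ -1.8571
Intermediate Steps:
V(S) = -15 - S (V(S) = -9 + (-6 - S) = -15 - S)
K = 158/37 (K = 6 - (-64)/(-15 - 1*22) = 6 - (-64)/(-15 - 22) = 6 - (-64)/(-37) = 6 - (-64)*(-1)/37 = 6 - 1*64/37 = 6 - 64/37 = 158/37 ≈ 4.2703)
K/7746 - 34240/(19775 - 1*1343) = (158/37)/7746 - 34240/(19775 - 1*1343) = (158/37)*(1/7746) - 34240/(19775 - 1343) = 79/143301 - 34240/18432 = 79/143301 - 34240*1/18432 = 79/143301 - 535/288 = -25547761/13756896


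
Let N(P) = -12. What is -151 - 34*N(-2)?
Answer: 257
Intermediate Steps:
-151 - 34*N(-2) = -151 - 34*(-12) = -151 + 408 = 257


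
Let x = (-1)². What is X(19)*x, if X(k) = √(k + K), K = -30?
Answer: I*√11 ≈ 3.3166*I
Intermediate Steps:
x = 1
X(k) = √(-30 + k) (X(k) = √(k - 30) = √(-30 + k))
X(19)*x = √(-30 + 19)*1 = √(-11)*1 = (I*√11)*1 = I*√11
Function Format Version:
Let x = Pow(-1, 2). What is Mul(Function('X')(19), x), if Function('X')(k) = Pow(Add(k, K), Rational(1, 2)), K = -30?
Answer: Mul(I, Pow(11, Rational(1, 2))) ≈ Mul(3.3166, I)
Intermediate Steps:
x = 1
Function('X')(k) = Pow(Add(-30, k), Rational(1, 2)) (Function('X')(k) = Pow(Add(k, -30), Rational(1, 2)) = Pow(Add(-30, k), Rational(1, 2)))
Mul(Function('X')(19), x) = Mul(Pow(Add(-30, 19), Rational(1, 2)), 1) = Mul(Pow(-11, Rational(1, 2)), 1) = Mul(Mul(I, Pow(11, Rational(1, 2))), 1) = Mul(I, Pow(11, Rational(1, 2)))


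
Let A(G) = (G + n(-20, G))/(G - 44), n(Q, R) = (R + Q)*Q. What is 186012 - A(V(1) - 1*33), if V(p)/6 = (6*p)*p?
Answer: 7626835/41 ≈ 1.8602e+5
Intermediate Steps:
V(p) = 36*p**2 (V(p) = 6*((6*p)*p) = 6*(6*p**2) = 36*p**2)
n(Q, R) = Q*(Q + R) (n(Q, R) = (Q + R)*Q = Q*(Q + R))
A(G) = (400 - 19*G)/(-44 + G) (A(G) = (G - 20*(-20 + G))/(G - 44) = (G + (400 - 20*G))/(-44 + G) = (400 - 19*G)/(-44 + G))
186012 - A(V(1) - 1*33) = 186012 - (400 - 19*(36*1**2 - 1*33))/(-44 + (36*1**2 - 1*33)) = 186012 - (400 - 19*(36*1 - 33))/(-44 + (36*1 - 33)) = 186012 - (400 - 19*(36 - 33))/(-44 + (36 - 33)) = 186012 - (400 - 19*3)/(-44 + 3) = 186012 - (400 - 57)/(-41) = 186012 - (-1)*343/41 = 186012 - 1*(-343/41) = 186012 + 343/41 = 7626835/41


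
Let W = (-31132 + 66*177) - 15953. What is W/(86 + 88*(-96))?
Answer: 35403/8362 ≈ 4.2338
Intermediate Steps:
W = -35403 (W = (-31132 + 11682) - 15953 = -19450 - 15953 = -35403)
W/(86 + 88*(-96)) = -35403/(86 + 88*(-96)) = -35403/(86 - 8448) = -35403/(-8362) = -35403*(-1/8362) = 35403/8362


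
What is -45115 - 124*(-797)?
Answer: 53713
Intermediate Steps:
-45115 - 124*(-797) = -45115 + 98828 = 53713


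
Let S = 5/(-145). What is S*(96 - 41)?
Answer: -55/29 ≈ -1.8966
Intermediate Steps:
S = -1/29 (S = 5*(-1/145) = -1/29 ≈ -0.034483)
S*(96 - 41) = -(96 - 41)/29 = -1/29*55 = -55/29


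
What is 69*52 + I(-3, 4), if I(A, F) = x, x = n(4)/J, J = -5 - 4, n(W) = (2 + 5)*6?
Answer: 10750/3 ≈ 3583.3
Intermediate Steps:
n(W) = 42 (n(W) = 7*6 = 42)
J = -9
x = -14/3 (x = 42/(-9) = 42*(-1/9) = -14/3 ≈ -4.6667)
I(A, F) = -14/3
69*52 + I(-3, 4) = 69*52 - 14/3 = 3588 - 14/3 = 10750/3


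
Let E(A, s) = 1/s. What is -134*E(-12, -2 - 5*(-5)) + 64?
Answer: 1338/23 ≈ 58.174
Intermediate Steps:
-134*E(-12, -2 - 5*(-5)) + 64 = -134/(-2 - 5*(-5)) + 64 = -134/(-2 + 25) + 64 = -134/23 + 64 = 1338/23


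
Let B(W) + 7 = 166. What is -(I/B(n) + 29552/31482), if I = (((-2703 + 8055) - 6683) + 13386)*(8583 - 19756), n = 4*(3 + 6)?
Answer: 13334346209/15741 ≈ 8.4711e+5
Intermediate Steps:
n = 36 (n = 4*9 = 36)
B(W) = 159 (B(W) = -7 + 166 = 159)
I = -134690515 (I = ((5352 - 6683) + 13386)*(-11173) = (-1331 + 13386)*(-11173) = 12055*(-11173) = -134690515)
-(I/B(n) + 29552/31482) = -(-134690515/159 + 29552/31482) = -(-134690515*1/159 + 29552*(1/31482)) = -(-134690515/159 + 14776/15741) = -1*(-13334346209/15741) = 13334346209/15741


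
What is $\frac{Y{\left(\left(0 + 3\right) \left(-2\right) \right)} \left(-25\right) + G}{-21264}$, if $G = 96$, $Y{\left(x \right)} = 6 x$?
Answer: $- \frac{83}{1772} \approx -0.04684$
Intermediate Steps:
$\frac{Y{\left(\left(0 + 3\right) \left(-2\right) \right)} \left(-25\right) + G}{-21264} = \frac{6 \left(0 + 3\right) \left(-2\right) \left(-25\right) + 96}{-21264} = \left(6 \cdot 3 \left(-2\right) \left(-25\right) + 96\right) \left(- \frac{1}{21264}\right) = \left(6 \left(-6\right) \left(-25\right) + 96\right) \left(- \frac{1}{21264}\right) = \left(\left(-36\right) \left(-25\right) + 96\right) \left(- \frac{1}{21264}\right) = \left(900 + 96\right) \left(- \frac{1}{21264}\right) = 996 \left(- \frac{1}{21264}\right) = - \frac{83}{1772}$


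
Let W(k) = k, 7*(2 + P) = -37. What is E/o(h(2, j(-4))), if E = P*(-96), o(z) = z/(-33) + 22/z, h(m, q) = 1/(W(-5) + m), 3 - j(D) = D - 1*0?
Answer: -484704/45731 ≈ -10.599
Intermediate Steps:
j(D) = 3 - D (j(D) = 3 - (D - 1*0) = 3 - (D + 0) = 3 - D)
P = -51/7 (P = -2 + (1/7)*(-37) = -2 - 37/7 = -51/7 ≈ -7.2857)
h(m, q) = 1/(-5 + m)
o(z) = 22/z - z/33 (o(z) = z*(-1/33) + 22/z = -z/33 + 22/z = 22/z - z/33)
E = 4896/7 (E = -51/7*(-96) = 4896/7 ≈ 699.43)
E/o(h(2, j(-4))) = 4896/(7*(22/(1/(-5 + 2)) - 1/(33*(-5 + 2)))) = 4896/(7*(22/(1/(-3)) - 1/33/(-3))) = 4896/(7*(22/(-1/3) - 1/33*(-1/3))) = 4896/(7*(22*(-3) + 1/99)) = 4896/(7*(-66 + 1/99)) = 4896/(7*(-6533/99)) = (4896/7)*(-99/6533) = -484704/45731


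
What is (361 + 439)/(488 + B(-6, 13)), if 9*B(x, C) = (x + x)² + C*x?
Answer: 1200/743 ≈ 1.6151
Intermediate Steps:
B(x, C) = 4*x²/9 + C*x/9 (B(x, C) = ((x + x)² + C*x)/9 = ((2*x)² + C*x)/9 = (4*x² + C*x)/9 = 4*x²/9 + C*x/9)
(361 + 439)/(488 + B(-6, 13)) = (361 + 439)/(488 + (⅑)*(-6)*(13 + 4*(-6))) = 800/(488 + (⅑)*(-6)*(13 - 24)) = 800/(488 + (⅑)*(-6)*(-11)) = 800/(488 + 22/3) = 800/(1486/3) = 800*(3/1486) = 1200/743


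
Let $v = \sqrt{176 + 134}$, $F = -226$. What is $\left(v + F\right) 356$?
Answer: $-80456 + 356 \sqrt{310} \approx -74188.0$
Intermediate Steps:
$v = \sqrt{310} \approx 17.607$
$\left(v + F\right) 356 = \left(\sqrt{310} - 226\right) 356 = \left(-226 + \sqrt{310}\right) 356 = -80456 + 356 \sqrt{310}$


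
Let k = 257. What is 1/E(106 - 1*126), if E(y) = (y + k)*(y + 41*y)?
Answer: -1/199080 ≈ -5.0231e-6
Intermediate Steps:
E(y) = 42*y*(257 + y) (E(y) = (y + 257)*(y + 41*y) = (257 + y)*(42*y) = 42*y*(257 + y))
1/E(106 - 1*126) = 1/(42*(106 - 1*126)*(257 + (106 - 1*126))) = 1/(42*(106 - 126)*(257 + (106 - 126))) = 1/(42*(-20)*(257 - 20)) = 1/(42*(-20)*237) = 1/(-199080) = -1/199080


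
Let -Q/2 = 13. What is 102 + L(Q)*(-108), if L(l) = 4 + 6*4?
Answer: -2922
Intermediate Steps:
Q = -26 (Q = -2*13 = -26)
L(l) = 28 (L(l) = 4 + 24 = 28)
102 + L(Q)*(-108) = 102 + 28*(-108) = 102 - 3024 = -2922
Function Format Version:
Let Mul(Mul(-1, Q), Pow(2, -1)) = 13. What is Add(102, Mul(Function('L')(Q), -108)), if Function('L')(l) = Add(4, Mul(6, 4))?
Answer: -2922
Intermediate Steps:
Q = -26 (Q = Mul(-2, 13) = -26)
Function('L')(l) = 28 (Function('L')(l) = Add(4, 24) = 28)
Add(102, Mul(Function('L')(Q), -108)) = Add(102, Mul(28, -108)) = Add(102, -3024) = -2922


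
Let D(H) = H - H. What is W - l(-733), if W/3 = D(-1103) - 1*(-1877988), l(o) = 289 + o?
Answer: 5634408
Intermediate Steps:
D(H) = 0
W = 5633964 (W = 3*(0 - 1*(-1877988)) = 3*(0 + 1877988) = 3*1877988 = 5633964)
W - l(-733) = 5633964 - (289 - 733) = 5633964 - 1*(-444) = 5633964 + 444 = 5634408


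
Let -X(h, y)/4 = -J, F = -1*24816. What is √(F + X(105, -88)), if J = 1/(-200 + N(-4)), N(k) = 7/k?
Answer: 4*I*√1010088006/807 ≈ 157.53*I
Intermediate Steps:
F = -24816
J = -4/807 (J = 1/(-200 + 7/(-4)) = 1/(-200 + 7*(-¼)) = 1/(-200 - 7/4) = 1/(-807/4) = -4/807 ≈ -0.0049566)
X(h, y) = -16/807 (X(h, y) = -(-4)*(-4)/807 = -4*4/807 = -16/807)
√(F + X(105, -88)) = √(-24816 - 16/807) = √(-20026528/807) = 4*I*√1010088006/807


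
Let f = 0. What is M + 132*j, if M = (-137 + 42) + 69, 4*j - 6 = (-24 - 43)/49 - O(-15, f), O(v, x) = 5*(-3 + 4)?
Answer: -1868/49 ≈ -38.122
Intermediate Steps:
O(v, x) = 5 (O(v, x) = 5*1 = 5)
j = -9/98 (j = 3/2 + ((-24 - 43)/49 - 1*5)/4 = 3/2 + (-67*1/49 - 5)/4 = 3/2 + (-67/49 - 5)/4 = 3/2 + (¼)*(-312/49) = 3/2 - 78/49 = -9/98 ≈ -0.091837)
M = -26 (M = -95 + 69 = -26)
M + 132*j = -26 + 132*(-9/98) = -26 - 594/49 = -1868/49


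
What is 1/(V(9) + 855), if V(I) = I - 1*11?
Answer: 1/853 ≈ 0.0011723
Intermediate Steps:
V(I) = -11 + I (V(I) = I - 11 = -11 + I)
1/(V(9) + 855) = 1/((-11 + 9) + 855) = 1/(-2 + 855) = 1/853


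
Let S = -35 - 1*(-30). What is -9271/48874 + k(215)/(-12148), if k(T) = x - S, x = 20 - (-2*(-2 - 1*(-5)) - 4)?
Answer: -57167349/296860676 ≈ -0.19257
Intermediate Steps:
S = -5 (S = -35 + 30 = -5)
x = 30 (x = 20 - (-2*(-2 + 5) - 4) = 20 - (-2*3 - 4) = 20 - (-6 - 4) = 20 - 1*(-10) = 20 + 10 = 30)
k(T) = 35 (k(T) = 30 - 1*(-5) = 30 + 5 = 35)
-9271/48874 + k(215)/(-12148) = -9271/48874 + 35/(-12148) = -9271*1/48874 + 35*(-1/12148) = -9271/48874 - 35/12148 = -57167349/296860676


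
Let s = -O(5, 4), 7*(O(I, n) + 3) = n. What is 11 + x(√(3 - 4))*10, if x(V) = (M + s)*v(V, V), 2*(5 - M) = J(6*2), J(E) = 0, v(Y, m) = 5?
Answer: 2677/7 ≈ 382.43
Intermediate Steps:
O(I, n) = -3 + n/7
s = 17/7 (s = -(-3 + (⅐)*4) = -(-3 + 4/7) = -1*(-17/7) = 17/7 ≈ 2.4286)
M = 5 (M = 5 - ½*0 = 5 + 0 = 5)
x(V) = 260/7 (x(V) = (5 + 17/7)*5 = (52/7)*5 = 260/7)
11 + x(√(3 - 4))*10 = 11 + (260/7)*10 = 11 + 2600/7 = 2677/7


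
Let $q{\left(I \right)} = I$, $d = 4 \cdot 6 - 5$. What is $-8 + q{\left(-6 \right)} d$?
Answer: $-122$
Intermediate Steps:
$d = 19$ ($d = 24 - 5 = 19$)
$-8 + q{\left(-6 \right)} d = -8 - 114 = -122$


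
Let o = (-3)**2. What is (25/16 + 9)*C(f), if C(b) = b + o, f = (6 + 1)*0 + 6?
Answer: 2535/16 ≈ 158.44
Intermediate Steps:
o = 9
f = 6 (f = 7*0 + 6 = 0 + 6 = 6)
C(b) = 9 + b (C(b) = b + 9 = 9 + b)
(25/16 + 9)*C(f) = (25/16 + 9)*(9 + 6) = (25*(1/16) + 9)*15 = (25/16 + 9)*15 = (169/16)*15 = 2535/16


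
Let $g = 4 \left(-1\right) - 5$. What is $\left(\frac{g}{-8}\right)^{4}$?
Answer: $\frac{6561}{4096} \approx 1.6018$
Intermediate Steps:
$g = -9$ ($g = -4 - 5 = -9$)
$\left(\frac{g}{-8}\right)^{4} = \left(- \frac{9}{-8}\right)^{4} = \left(\left(-9\right) \left(- \frac{1}{8}\right)\right)^{4} = \left(\frac{9}{8}\right)^{4} = \frac{6561}{4096}$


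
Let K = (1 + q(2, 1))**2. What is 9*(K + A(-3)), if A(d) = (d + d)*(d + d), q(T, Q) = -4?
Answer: 405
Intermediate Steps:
A(d) = 4*d**2 (A(d) = (2*d)*(2*d) = 4*d**2)
K = 9 (K = (1 - 4)**2 = (-3)**2 = 9)
9*(K + A(-3)) = 9*(9 + 4*(-3)**2) = 9*(9 + 4*9) = 9*(9 + 36) = 9*45 = 405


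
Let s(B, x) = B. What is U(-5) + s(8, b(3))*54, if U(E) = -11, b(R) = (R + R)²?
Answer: 421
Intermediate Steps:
b(R) = 4*R² (b(R) = (2*R)² = 4*R²)
U(-5) + s(8, b(3))*54 = -11 + 8*54 = -11 + 432 = 421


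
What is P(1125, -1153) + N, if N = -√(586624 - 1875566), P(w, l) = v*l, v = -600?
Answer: 691800 - I*√1288942 ≈ 6.918e+5 - 1135.3*I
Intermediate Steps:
P(w, l) = -600*l
N = -I*√1288942 (N = -√(-1288942) = -I*√1288942 ≈ -1135.3*I)
P(1125, -1153) + N = -600*(-1153) - I*√1288942 = 691800 - I*√1288942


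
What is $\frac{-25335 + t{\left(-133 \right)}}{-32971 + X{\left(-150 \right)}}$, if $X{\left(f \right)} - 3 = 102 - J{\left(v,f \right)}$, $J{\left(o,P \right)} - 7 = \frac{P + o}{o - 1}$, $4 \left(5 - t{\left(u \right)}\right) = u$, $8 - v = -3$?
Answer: $\frac{505935}{657182} \approx 0.76986$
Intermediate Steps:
$v = 11$ ($v = 8 - -3 = 8 + 3 = 11$)
$t{\left(u \right)} = 5 - \frac{u}{4}$
$J{\left(o,P \right)} = 7 + \frac{P + o}{-1 + o}$ ($J{\left(o,P \right)} = 7 + \frac{P + o}{o - 1} = 7 + \frac{P + o}{-1 + o}$)
$X{\left(f \right)} = \frac{969}{10} - \frac{f}{10}$ ($X{\left(f \right)} = 3 - \left(-102 + \frac{-7 + f + 8 \cdot 11}{-1 + 11}\right) = 3 - \left(-102 + \frac{-7 + f + 88}{10}\right) = 3 - \left(-102 + \frac{81 + f}{10}\right) = 3 - \left(- \frac{939}{10} + \frac{f}{10}\right) = \frac{969}{10} - \frac{f}{10}$)
$\frac{-25335 + t{\left(-133 \right)}}{-32971 + X{\left(-150 \right)}} = \frac{-25335 + \left(5 - - \frac{133}{4}\right)}{-32971 + \left(\frac{969}{10} - -15\right)} = \frac{-25335 + \left(5 + \frac{133}{4}\right)}{-32971 + \left(\frac{969}{10} + 15\right)} = \frac{-25335 + \frac{153}{4}}{-32971 + \frac{1119}{10}} = - \frac{101187}{4 \left(- \frac{328591}{10}\right)} = \left(- \frac{101187}{4}\right) \left(- \frac{10}{328591}\right) = \frac{505935}{657182}$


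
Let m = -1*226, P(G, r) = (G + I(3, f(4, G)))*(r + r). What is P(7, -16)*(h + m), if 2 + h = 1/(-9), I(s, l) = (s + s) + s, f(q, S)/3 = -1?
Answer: 1051136/9 ≈ 1.1679e+5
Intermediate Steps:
f(q, S) = -3 (f(q, S) = 3*(-1) = -3)
I(s, l) = 3*s (I(s, l) = 2*s + s = 3*s)
P(G, r) = 2*r*(9 + G) (P(G, r) = (G + 3*3)*(r + r) = (G + 9)*(2*r) = (9 + G)*(2*r) = 2*r*(9 + G))
m = -226
h = -19/9 (h = -2 + 1/(-9) = -2 - 1/9 = -19/9 ≈ -2.1111)
P(7, -16)*(h + m) = (2*(-16)*(9 + 7))*(-19/9 - 226) = (2*(-16)*16)*(-2053/9) = -512*(-2053/9) = 1051136/9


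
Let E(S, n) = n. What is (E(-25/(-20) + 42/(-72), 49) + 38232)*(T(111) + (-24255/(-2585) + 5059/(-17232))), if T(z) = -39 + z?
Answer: 2514090396187/809904 ≈ 3.1042e+6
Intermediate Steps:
(E(-25/(-20) + 42/(-72), 49) + 38232)*(T(111) + (-24255/(-2585) + 5059/(-17232))) = (49 + 38232)*((-39 + 111) + (-24255/(-2585) + 5059/(-17232))) = 38281*(72 + (-24255*(-1/2585) + 5059*(-1/17232))) = 38281*(72 + (441/47 - 5059/17232)) = 38281*(72 + 7361539/809904) = 38281*(65674627/809904) = 2514090396187/809904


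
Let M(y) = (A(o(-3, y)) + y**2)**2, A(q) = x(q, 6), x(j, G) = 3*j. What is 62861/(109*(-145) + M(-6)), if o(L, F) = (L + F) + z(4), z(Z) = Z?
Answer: -62861/15364 ≈ -4.0914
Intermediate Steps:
o(L, F) = 4 + F + L (o(L, F) = (L + F) + 4 = (F + L) + 4 = 4 + F + L)
A(q) = 3*q
M(y) = (3 + y**2 + 3*y)**2 (M(y) = (3*(4 + y - 3) + y**2)**2 = (3*(1 + y) + y**2)**2 = ((3 + 3*y) + y**2)**2 = (3 + y**2 + 3*y)**2)
62861/(109*(-145) + M(-6)) = 62861/(109*(-145) + (3 + (-6)**2 + 3*(-6))**2) = 62861/(-15805 + (3 + 36 - 18)**2) = 62861/(-15805 + 21**2) = 62861/(-15805 + 441) = 62861/(-15364) = 62861*(-1/15364) = -62861/15364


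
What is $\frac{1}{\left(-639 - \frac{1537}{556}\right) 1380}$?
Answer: $- \frac{139}{123103245} \approx -1.1291 \cdot 10^{-6}$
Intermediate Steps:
$\frac{1}{\left(-639 - \frac{1537}{556}\right) 1380} = \frac{1}{\left(- \frac{356821}{556}\right) 1380} = \frac{1}{- \frac{123103245}{139}} = - \frac{139}{123103245}$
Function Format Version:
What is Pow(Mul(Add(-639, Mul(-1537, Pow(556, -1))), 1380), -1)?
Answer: Rational(-139, 123103245) ≈ -1.1291e-6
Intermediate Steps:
Pow(Mul(Add(-639, Mul(-1537, Pow(556, -1))), 1380), -1) = Pow(Mul(Add(-639, Mul(-1537, Rational(1, 556))), 1380), -1) = Pow(Mul(Add(-639, Rational(-1537, 556)), 1380), -1) = Pow(Mul(Rational(-356821, 556), 1380), -1) = Pow(Rational(-123103245, 139), -1) = Rational(-139, 123103245)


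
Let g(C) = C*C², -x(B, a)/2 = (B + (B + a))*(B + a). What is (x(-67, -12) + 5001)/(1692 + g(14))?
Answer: -18067/4436 ≈ -4.0728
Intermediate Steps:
x(B, a) = -2*(B + a)*(a + 2*B) (x(B, a) = -2*(B + (B + a))*(B + a) = -2*(a + 2*B)*(B + a) = -2*(B + a)*(a + 2*B))
g(C) = C³
(x(-67, -12) + 5001)/(1692 + g(14)) = ((-4*(-67)² - 2*(-12)² - 6*(-67)*(-12)) + 5001)/(1692 + 14³) = ((-4*4489 - 2*144 - 4824) + 5001)/(1692 + 2744) = ((-17956 - 288 - 4824) + 5001)/4436 = (-23068 + 5001)*(1/4436) = -18067*1/4436 = -18067/4436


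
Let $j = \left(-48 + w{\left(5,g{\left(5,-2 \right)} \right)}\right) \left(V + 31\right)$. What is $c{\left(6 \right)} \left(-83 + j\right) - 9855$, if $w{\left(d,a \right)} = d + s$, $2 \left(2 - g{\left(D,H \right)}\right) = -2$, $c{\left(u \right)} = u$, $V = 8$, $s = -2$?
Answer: $-20883$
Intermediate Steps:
$g{\left(D,H \right)} = 3$ ($g{\left(D,H \right)} = 2 - -1 = 2 + 1 = 3$)
$w{\left(d,a \right)} = -2 + d$ ($w{\left(d,a \right)} = d - 2 = -2 + d$)
$j = -1755$ ($j = \left(-48 + \left(-2 + 5\right)\right) \left(8 + 31\right) = \left(-48 + 3\right) 39 = \left(-45\right) 39 = -1755$)
$c{\left(6 \right)} \left(-83 + j\right) - 9855 = 6 \left(-83 - 1755\right) - 9855 = 6 \left(-1838\right) - 9855 = -11028 - 9855 = -20883$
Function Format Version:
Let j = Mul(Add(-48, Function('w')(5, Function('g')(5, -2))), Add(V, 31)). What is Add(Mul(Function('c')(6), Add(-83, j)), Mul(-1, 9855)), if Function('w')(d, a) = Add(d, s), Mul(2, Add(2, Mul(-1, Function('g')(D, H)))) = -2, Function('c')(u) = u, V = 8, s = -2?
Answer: -20883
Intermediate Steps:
Function('g')(D, H) = 3 (Function('g')(D, H) = Add(2, Mul(Rational(-1, 2), -2)) = Add(2, 1) = 3)
Function('w')(d, a) = Add(-2, d) (Function('w')(d, a) = Add(d, -2) = Add(-2, d))
j = -1755 (j = Mul(Add(-48, Add(-2, 5)), Add(8, 31)) = Mul(Add(-48, 3), 39) = Mul(-45, 39) = -1755)
Add(Mul(Function('c')(6), Add(-83, j)), Mul(-1, 9855)) = Add(Mul(6, Add(-83, -1755)), Mul(-1, 9855)) = Add(Mul(6, -1838), -9855) = Add(-11028, -9855) = -20883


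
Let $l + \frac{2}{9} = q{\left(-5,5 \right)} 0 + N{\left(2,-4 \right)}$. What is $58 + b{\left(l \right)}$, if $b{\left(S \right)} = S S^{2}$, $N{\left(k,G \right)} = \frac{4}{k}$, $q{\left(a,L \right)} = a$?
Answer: $\frac{46378}{729} \approx 63.619$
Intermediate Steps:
$l = \frac{16}{9}$ ($l = - \frac{2}{9} + \left(\left(-5\right) 0 + \frac{4}{2}\right) = - \frac{2}{9} + \left(0 + 4 \cdot \frac{1}{2}\right) = - \frac{2}{9} + \left(0 + 2\right) = - \frac{2}{9} + 2 = \frac{16}{9} \approx 1.7778$)
$b{\left(S \right)} = S^{3}$
$58 + b{\left(l \right)} = 58 + \left(\frac{16}{9}\right)^{3} = 58 + \frac{4096}{729} = \frac{46378}{729}$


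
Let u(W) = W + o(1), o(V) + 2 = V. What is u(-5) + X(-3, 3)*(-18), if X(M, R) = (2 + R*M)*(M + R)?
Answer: -6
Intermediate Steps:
o(V) = -2 + V
X(M, R) = (2 + M*R)*(M + R)
u(W) = -1 + W (u(W) = W + (-2 + 1) = W - 1 = -1 + W)
u(-5) + X(-3, 3)*(-18) = (-1 - 5) + (2*(-3) + 2*3 - 3*3**2 + 3*(-3)**2)*(-18) = -6 + (-6 + 6 - 3*9 + 3*9)*(-18) = -6 + (-6 + 6 - 27 + 27)*(-18) = -6 + 0*(-18) = -6 + 0 = -6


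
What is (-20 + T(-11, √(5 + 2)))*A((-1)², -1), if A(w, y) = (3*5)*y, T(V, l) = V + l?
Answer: 465 - 15*√7 ≈ 425.31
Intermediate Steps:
A(w, y) = 15*y
(-20 + T(-11, √(5 + 2)))*A((-1)², -1) = (-20 + (-11 + √(5 + 2)))*(15*(-1)) = (-20 + (-11 + √7))*(-15) = (-31 + √7)*(-15) = 465 - 15*√7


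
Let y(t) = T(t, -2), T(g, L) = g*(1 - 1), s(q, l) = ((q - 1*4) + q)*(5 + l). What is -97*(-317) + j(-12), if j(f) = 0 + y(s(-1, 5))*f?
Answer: 30749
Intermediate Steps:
s(q, l) = (-4 + 2*q)*(5 + l) (s(q, l) = ((q - 4) + q)*(5 + l) = ((-4 + q) + q)*(5 + l) = (-4 + 2*q)*(5 + l))
T(g, L) = 0 (T(g, L) = g*0 = 0)
y(t) = 0
j(f) = 0 (j(f) = 0 + 0*f = 0 + 0 = 0)
-97*(-317) + j(-12) = -97*(-317) + 0 = 30749 + 0 = 30749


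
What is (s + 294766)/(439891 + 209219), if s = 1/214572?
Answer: 63248530153/139280830920 ≈ 0.45411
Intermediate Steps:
s = 1/214572 ≈ 4.6604e-6
(s + 294766)/(439891 + 209219) = (1/214572 + 294766)/(439891 + 209219) = (63248530153/214572)/649110 = (63248530153/214572)*(1/649110) = 63248530153/139280830920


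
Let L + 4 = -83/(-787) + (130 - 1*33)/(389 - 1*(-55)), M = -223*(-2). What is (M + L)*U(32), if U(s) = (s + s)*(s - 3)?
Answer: 71716010288/87357 ≈ 8.2095e+5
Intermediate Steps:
M = 446
U(s) = 2*s*(-3 + s) (U(s) = (2*s)*(-3 + s) = 2*s*(-3 + s))
L = -1284521/349428 (L = -4 + (-83/(-787) + (130 - 1*33)/(389 - 1*(-55))) = -4 + (-83*(-1/787) + (130 - 33)/(389 + 55)) = -4 + (83/787 + 97/444) = -4 + 113191/349428 = -1284521/349428 ≈ -3.6761)
(M + L)*U(32) = (446 - 1284521/349428)*(2*32*(-3 + 32)) = 154560367*(2*32*29)/349428 = (154560367/349428)*1856 = 71716010288/87357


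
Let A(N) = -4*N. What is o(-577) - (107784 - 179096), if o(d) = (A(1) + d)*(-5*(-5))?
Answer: 56787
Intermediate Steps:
o(d) = -100 + 25*d (o(d) = (-4*1 + d)*(-5*(-5)) = (-4 + d)*25 = -100 + 25*d)
o(-577) - (107784 - 179096) = (-100 + 25*(-577)) - (107784 - 179096) = (-100 - 14425) - 1*(-71312) = -14525 + 71312 = 56787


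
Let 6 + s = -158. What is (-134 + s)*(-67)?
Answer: 19966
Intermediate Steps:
s = -164 (s = -6 - 158 = -164)
(-134 + s)*(-67) = (-134 - 164)*(-67) = -298*(-67) = 19966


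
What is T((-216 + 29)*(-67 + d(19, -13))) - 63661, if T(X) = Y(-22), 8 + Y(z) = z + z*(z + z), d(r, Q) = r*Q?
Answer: -62723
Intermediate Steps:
d(r, Q) = Q*r
Y(z) = -8 + z + 2*z² (Y(z) = -8 + (z + z*(z + z)) = -8 + (z + z*(2*z)) = -8 + (z + 2*z²) = -8 + z + 2*z²)
T(X) = 938 (T(X) = -8 - 22 + 2*(-22)² = -8 - 22 + 2*484 = -8 - 22 + 968 = 938)
T((-216 + 29)*(-67 + d(19, -13))) - 63661 = 938 - 63661 = -62723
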